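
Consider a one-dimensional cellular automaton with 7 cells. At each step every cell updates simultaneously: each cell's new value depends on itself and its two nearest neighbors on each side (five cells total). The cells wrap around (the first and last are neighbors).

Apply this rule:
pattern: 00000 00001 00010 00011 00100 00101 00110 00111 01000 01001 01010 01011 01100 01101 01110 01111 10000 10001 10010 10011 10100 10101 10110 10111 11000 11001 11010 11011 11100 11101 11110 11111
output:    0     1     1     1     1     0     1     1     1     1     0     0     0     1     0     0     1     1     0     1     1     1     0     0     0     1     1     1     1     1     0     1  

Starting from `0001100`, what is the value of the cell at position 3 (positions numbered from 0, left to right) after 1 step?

0111001
position 3 holds 1

1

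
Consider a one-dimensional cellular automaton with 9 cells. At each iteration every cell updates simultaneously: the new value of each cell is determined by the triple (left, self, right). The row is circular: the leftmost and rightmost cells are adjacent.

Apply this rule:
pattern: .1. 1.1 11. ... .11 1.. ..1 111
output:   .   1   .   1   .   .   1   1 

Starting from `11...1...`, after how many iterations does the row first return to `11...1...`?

...11..11
.11...1..
1...11..1
..11...1.
11...11..
...11...1
.11...11.
1...11...
..11...11
.1...11..
1..11...1
..1...11.
11..11...
...1...11
.11..11..
1...1...1
..11..11.
11...1...

18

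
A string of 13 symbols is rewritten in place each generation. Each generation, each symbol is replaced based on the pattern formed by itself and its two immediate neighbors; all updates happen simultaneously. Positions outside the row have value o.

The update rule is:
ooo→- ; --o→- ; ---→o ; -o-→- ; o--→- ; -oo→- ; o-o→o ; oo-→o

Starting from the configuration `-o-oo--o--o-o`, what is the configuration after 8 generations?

oo--ooooo--oo

generation 1: o-o-o------o-
generation 2: oo-o--oooo--o
generation 3: -oo------o---
generation 4: o-o-oooo---o-
generation 5: oo-o---o-o--o
generation 6: -oo--o--o----
generation 7: o-o-------oo-
generation 8: oo--ooooo--oo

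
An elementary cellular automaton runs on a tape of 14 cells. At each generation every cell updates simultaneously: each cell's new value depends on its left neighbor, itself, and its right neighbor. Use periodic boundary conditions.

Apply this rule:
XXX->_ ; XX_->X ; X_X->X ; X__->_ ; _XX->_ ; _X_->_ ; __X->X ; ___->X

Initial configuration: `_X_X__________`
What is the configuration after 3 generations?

generation 1: X_X__XXXXXXXXX
generation 2: XX__X_________
generation 3: _X_X__XXXXXXXX

_X_X__XXXXXXXX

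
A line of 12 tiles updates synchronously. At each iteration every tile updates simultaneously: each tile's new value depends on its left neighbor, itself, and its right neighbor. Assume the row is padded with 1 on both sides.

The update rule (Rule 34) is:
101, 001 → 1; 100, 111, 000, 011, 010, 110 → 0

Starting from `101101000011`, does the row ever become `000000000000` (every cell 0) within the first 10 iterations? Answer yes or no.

no

iteration 1: 010010000100
iteration 2: 100100001001
iteration 3: 001000010010
iteration 4: 010000100101
iteration 5: 100001001010
iteration 6: 000010010101
iteration 7: 000100101010
iteration 8: 001001010101
iteration 9: 010010101010
iteration 10: 100101010101
iteration 10 is 100101010101, still not uniform 0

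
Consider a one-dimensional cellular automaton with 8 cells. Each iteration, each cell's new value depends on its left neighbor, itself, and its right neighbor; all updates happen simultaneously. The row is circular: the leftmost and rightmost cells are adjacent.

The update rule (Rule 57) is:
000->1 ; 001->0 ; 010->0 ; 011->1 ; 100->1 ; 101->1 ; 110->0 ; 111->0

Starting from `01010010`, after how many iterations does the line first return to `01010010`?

iteration 1: 00101001
iteration 2: 10010100
iteration 3: 01001010
iteration 4: 00100101
iteration 5: 10010010
iteration 6: 01001001
iteration 7: 10100100
iteration 8: 01010010

8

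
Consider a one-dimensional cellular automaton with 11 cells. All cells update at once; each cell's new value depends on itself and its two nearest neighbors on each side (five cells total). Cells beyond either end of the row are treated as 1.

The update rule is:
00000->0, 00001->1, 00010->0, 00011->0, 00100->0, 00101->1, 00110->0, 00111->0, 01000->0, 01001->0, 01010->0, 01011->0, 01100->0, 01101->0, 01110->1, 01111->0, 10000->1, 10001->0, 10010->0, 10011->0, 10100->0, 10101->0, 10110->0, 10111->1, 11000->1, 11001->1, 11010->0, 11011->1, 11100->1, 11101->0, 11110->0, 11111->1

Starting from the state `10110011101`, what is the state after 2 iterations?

iteration 1: 01001001011
iteration 2: 00000001010

00000001010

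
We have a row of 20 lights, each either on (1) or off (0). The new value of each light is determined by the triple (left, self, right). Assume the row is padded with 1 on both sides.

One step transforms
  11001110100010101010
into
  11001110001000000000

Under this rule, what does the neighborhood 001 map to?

At position 3 the neighborhood is 001; the next row has 0 there.

0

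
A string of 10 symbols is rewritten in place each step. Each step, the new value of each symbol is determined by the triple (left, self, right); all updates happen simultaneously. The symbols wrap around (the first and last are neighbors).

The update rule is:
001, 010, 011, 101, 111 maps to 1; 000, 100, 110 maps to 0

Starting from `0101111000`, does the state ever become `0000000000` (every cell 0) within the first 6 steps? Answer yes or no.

no

1111110000
1111100001
1111000011
1110000111
1100001111
1000011111
step 6 is 1000011111, still not uniform 0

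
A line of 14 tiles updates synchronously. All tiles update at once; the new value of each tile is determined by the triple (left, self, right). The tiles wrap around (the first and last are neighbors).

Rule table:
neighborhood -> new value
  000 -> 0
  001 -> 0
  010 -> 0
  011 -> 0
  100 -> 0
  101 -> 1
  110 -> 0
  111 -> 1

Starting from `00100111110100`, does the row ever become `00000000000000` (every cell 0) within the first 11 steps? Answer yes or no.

step 1: 00000011101000
step 2: 00000001010000
step 3: 00000000100000
step 4: 00000000000000
all cells are 0 at step 4

yes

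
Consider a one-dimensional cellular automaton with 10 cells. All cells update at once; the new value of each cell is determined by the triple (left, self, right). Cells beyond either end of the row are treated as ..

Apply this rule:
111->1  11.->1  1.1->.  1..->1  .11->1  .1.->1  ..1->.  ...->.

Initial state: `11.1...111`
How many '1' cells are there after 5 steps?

8

11.11..111
11.111.111
11.111.111  (fixed point — unchanged through step 5)
count of 1: 8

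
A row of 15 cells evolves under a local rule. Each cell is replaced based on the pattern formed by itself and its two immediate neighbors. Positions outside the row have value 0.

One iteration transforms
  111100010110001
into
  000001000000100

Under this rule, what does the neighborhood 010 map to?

At position 7 the neighborhood is 010; the next row has 0 there.

0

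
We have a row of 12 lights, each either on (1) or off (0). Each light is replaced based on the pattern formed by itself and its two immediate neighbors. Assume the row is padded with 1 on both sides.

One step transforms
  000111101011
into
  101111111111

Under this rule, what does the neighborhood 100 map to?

1

At position 0 the neighborhood is 100; the next row has 1 there.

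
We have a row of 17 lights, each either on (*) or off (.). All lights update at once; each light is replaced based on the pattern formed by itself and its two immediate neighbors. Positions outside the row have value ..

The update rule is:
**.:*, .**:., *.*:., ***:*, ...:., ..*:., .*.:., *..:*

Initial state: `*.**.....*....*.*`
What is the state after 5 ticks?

.......**.....*..

...**.....*......
....**.....*.....
.....**.....*....
......**.....*...
.......**.....*..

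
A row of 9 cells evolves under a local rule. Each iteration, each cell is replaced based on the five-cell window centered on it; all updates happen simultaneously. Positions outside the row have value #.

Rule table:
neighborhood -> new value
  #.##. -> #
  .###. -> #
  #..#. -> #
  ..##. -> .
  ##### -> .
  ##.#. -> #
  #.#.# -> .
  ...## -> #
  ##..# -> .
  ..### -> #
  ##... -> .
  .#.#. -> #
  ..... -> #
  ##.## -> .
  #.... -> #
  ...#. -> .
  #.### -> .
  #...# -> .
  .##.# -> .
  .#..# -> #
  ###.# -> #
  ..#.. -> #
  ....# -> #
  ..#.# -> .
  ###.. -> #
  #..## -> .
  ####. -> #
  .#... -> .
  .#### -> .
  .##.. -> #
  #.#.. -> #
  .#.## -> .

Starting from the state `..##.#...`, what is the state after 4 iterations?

..#..##..

....##..#
.###.#..#
..#####.#
..#..##..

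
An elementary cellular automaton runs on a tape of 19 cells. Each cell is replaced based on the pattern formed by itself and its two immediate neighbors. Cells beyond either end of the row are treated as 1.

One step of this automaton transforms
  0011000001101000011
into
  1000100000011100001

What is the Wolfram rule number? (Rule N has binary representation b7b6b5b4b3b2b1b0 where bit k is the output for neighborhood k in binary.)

position 18: 111 → 1  (bit 7 = 1)
position 3: 110 → 0  (bit 6 = 0)
position 11: 101 → 1  (bit 5 = 1)
position 0: 100 → 1  (bit 4 = 1)
position 2: 011 → 0  (bit 3 = 0)
position 12: 010 → 1  (bit 2 = 1)
position 1: 001 → 0  (bit 1 = 0)
position 5: 000 → 0  (bit 0 = 0)
bits b7..b0 = 10110100 = 180

180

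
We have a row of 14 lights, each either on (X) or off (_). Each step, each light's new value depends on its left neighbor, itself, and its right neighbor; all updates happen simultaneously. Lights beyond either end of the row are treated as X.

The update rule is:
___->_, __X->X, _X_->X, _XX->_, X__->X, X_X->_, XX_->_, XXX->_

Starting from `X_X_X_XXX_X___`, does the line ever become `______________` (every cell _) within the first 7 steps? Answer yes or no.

__X_X_____XX_X
XXX_XX___X____
______X_XXX__X
X____XX____XX_
_X__X__X__X___
_XXXXXXXXXXX_X
______________
all cells are _ at step 7

yes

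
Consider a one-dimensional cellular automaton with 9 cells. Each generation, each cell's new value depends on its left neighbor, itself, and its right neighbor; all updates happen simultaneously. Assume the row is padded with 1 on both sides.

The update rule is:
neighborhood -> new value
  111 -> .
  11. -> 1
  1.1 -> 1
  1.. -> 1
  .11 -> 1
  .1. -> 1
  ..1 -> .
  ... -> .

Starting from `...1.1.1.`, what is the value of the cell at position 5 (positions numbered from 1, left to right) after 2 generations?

.

1..111111
11.1.....
position 5 holds .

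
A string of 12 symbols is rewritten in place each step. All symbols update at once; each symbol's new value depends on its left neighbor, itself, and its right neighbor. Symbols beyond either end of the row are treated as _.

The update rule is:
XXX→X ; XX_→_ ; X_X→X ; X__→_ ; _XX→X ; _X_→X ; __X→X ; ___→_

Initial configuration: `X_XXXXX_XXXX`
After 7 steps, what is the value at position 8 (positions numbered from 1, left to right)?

_

XXXXXX_XXXX_
XXXXX_XXXX__
XXXX_XXXX___
XXX_XXXX____
XX_XXXX_____
X_XXXX______
XXXXX_______
position 8 holds _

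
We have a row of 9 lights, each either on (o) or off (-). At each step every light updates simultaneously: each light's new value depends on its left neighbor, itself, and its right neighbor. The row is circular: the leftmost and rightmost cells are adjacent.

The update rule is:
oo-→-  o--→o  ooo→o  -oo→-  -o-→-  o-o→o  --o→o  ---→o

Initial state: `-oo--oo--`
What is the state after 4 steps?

o--oo--oo
-oo--oo-o
o--oo--o-
-oo--oo-o

-oo--oo-o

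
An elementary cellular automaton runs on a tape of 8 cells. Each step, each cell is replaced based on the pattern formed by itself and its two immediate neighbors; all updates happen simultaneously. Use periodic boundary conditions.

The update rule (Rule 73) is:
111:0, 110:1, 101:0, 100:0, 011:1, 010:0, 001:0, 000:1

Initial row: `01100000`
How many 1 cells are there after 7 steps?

step 1: 01101111
step 2: 01101001
step 3: 01100000  (repeats step 0; period 3)
step 7: 01101111
count of 1: 6

6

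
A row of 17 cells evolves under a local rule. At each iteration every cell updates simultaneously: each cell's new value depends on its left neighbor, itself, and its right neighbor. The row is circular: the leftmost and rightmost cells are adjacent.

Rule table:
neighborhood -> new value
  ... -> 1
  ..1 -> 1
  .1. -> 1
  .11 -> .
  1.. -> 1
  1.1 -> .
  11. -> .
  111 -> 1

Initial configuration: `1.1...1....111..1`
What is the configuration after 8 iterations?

..111111111.1.11.
11.1111111..1...1
1...11111.111111.
1111.111...1111..
.11...1.111.11.11
...1111..1.......
111.11.1111111111
11......111111111

11......111111111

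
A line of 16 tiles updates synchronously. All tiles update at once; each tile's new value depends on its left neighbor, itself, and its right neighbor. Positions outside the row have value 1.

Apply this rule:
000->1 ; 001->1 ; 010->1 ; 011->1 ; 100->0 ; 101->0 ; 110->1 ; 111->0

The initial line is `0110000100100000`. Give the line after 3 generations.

0110101101101011

0110111101101111
0110100101101000
0110101101101011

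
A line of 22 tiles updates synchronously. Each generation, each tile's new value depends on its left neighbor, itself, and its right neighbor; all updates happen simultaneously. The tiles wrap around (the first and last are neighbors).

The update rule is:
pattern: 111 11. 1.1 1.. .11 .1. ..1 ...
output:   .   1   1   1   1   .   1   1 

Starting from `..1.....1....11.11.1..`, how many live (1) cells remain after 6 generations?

9

generation 1: 11.11111.1111111111.11
generation 2: .111...111........111.
generation 3: 11.11111.1111111111.11  (repeats generation 1; period 2)
generation 6: .111...111........111.
count of 1: 9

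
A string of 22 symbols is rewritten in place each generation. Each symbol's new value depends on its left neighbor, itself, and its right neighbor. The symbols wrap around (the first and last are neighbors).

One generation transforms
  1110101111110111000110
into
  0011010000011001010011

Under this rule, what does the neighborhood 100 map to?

At position 16 the neighborhood is 100; the next row has 0 there.

0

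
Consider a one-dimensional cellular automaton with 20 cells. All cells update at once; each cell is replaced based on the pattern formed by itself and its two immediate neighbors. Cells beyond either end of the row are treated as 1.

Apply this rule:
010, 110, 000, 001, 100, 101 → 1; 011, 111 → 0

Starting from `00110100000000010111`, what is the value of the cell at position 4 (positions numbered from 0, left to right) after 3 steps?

1

11011111111111111000
01100000000000001111
10111111111111110000
position 4 holds 1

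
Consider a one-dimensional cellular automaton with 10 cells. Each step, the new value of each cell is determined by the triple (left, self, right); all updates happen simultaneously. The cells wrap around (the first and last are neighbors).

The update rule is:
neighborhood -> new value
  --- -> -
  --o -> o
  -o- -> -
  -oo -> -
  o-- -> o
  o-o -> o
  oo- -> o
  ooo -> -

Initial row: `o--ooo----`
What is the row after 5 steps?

oo-oo--oo-

-oo--oo--o
o-ooo-ooo-
-o--oo--oo
o-oo-ooo-o
oo-oo--oo-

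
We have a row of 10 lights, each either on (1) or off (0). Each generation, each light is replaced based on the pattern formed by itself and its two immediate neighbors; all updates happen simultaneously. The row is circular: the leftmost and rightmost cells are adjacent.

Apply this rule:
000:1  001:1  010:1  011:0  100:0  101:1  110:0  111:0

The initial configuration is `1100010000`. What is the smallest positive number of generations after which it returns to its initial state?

20

0001110111
0110001000
1000111011
0011000100
1100011101
0001100010
1110001110
0000110001
0111000111
1000011000
1011100011
0100001100
1101110001
0010000110
1110111000
0001000011
0111011100
1000100001
0011101110
1100010000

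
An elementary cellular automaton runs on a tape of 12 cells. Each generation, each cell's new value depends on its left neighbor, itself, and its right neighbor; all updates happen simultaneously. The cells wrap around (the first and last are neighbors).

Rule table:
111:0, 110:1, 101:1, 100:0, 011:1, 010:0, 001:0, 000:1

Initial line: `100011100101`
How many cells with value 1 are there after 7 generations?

generation 1: 101010100011
generation 2: 110101001010
generation 3: 111010000101
generation 4: 001100110011
generation 5: 001100110011  (fixed point — unchanged through generation 7)
count of 1: 6

6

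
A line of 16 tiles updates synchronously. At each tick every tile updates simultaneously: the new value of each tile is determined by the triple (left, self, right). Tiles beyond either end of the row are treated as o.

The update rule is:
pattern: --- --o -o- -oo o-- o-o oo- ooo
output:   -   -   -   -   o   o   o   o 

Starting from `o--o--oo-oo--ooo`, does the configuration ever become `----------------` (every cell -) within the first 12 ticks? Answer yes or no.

no

tick 1: oo--o--oo-oo--oo
tick 2: ooo--o--oo-oo--o
tick 3: oooo--o--oo-oo--
tick 4: ooooo--o--oo-oo-
tick 5: oooooo--o--oo-oo
tick 6: ooooooo--o--oo-o
tick 7: oooooooo--o--oo-
tick 8: ooooooooo--o--oo
tick 9: oooooooooo--o--o
tick 10: ooooooooooo--o--
tick 11: oooooooooooo--o-
tick 12: ooooooooooooo--o
tick 12 is ooooooooooooo--o, still not uniform -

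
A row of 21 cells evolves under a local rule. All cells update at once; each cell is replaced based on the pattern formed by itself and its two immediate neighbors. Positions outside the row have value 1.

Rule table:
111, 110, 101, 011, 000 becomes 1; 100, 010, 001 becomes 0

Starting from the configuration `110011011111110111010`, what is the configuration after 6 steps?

110011111111111111101
110011111111111111111
110011111111111111111  (fixed point — unchanged through step 6)

110011111111111111111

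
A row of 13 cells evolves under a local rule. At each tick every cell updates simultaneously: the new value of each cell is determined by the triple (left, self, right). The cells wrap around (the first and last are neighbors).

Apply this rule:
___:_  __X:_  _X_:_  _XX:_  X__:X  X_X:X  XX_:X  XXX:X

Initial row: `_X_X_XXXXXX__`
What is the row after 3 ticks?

__X_X_XXXXXX_
___X_X_XXXXXX
X___X_X_XXXXX

X___X_X_XXXXX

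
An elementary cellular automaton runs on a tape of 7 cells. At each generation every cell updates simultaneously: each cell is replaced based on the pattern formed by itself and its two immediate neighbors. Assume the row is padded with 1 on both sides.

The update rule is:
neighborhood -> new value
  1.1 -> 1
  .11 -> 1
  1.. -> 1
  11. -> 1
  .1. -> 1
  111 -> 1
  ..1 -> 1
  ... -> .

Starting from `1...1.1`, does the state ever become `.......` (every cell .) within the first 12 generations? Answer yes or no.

no

11.1111
1111111
1111111  (fixed point — unchanged through generation 12)
generation 12 is 1111111, still not uniform .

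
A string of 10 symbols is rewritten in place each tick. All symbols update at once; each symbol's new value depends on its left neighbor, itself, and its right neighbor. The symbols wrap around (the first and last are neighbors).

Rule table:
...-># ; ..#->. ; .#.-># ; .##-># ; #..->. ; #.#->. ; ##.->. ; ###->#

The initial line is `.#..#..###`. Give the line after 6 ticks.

.#..#..##.
.#..#..#..
.#..#..#.#
.#..#..#.#  (fixed point — unchanged through tick 6)

.#..#..#.#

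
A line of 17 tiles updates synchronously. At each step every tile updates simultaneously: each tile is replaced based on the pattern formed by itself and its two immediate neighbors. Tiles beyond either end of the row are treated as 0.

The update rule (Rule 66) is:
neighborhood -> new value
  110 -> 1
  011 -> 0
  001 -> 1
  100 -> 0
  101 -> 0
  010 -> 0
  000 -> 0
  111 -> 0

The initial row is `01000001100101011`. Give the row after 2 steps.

00000100000000010

step 1: 10000010101000001
step 2: 00000100000000010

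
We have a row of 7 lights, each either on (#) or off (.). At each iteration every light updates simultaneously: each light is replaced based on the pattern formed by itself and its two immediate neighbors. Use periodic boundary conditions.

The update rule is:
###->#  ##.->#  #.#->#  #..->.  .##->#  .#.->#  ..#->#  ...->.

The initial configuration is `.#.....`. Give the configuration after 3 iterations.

##...##

##.....
##....#
##...##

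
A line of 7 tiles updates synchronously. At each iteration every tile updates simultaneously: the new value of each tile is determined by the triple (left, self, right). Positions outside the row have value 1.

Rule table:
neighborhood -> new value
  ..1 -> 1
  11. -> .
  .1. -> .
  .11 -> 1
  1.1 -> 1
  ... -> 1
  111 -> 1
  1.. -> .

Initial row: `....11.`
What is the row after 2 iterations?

.1111.1
1111.11

1111.11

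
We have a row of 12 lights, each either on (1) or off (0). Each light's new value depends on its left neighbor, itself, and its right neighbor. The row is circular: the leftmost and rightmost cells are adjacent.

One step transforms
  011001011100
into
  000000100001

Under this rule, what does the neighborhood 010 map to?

0

At position 5 the neighborhood is 010; the next row has 0 there.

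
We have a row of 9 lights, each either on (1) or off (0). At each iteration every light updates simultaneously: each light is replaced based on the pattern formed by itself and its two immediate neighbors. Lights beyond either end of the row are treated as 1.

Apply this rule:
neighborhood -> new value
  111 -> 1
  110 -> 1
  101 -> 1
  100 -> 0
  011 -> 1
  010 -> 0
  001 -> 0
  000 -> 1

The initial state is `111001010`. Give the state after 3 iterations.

111100011

iteration 1: 111000101
iteration 2: 111010011
iteration 3: 111100011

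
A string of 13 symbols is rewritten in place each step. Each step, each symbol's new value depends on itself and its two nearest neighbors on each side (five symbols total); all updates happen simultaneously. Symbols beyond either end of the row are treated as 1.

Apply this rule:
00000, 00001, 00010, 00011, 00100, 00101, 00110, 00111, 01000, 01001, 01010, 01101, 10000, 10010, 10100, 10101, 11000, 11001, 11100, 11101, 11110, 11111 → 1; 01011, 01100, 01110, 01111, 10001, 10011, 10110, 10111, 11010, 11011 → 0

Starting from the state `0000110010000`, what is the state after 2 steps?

1111101111111
1111100011111

1111100011111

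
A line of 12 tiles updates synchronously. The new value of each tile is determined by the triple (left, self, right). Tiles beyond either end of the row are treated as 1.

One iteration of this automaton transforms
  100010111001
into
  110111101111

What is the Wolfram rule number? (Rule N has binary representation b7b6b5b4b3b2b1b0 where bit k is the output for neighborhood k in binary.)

126

position 7: 111 → 0  (bit 7 = 0)
position 0: 110 → 1  (bit 6 = 1)
position 5: 101 → 1  (bit 5 = 1)
position 1: 100 → 1  (bit 4 = 1)
position 6: 011 → 1  (bit 3 = 1)
position 4: 010 → 1  (bit 2 = 1)
position 3: 001 → 1  (bit 1 = 1)
position 2: 000 → 0  (bit 0 = 0)
bits b7..b0 = 01111110 = 126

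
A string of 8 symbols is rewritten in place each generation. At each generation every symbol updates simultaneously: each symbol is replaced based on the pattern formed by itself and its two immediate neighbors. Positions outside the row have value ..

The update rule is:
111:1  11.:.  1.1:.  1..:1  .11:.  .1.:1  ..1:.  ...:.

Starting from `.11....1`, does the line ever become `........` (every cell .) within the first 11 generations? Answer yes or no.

...1...1
...11..1
.....1.1
.....1.1  (fixed point — unchanged through generation 11)
generation 11 is .....1.1, still not uniform .

no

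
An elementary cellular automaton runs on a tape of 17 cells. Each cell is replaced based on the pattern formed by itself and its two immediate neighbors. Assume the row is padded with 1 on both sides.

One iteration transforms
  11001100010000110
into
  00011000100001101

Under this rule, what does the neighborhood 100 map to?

At position 2 the neighborhood is 100; the next row has 0 there.

0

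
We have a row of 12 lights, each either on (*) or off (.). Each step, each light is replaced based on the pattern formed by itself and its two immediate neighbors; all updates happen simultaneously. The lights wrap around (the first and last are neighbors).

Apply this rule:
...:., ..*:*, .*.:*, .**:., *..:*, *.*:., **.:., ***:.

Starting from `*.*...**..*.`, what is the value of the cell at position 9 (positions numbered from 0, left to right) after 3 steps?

step 1: *.**.*..***.
step 2: *....***....
step 3: **..*...*..*
position 9 holds .

.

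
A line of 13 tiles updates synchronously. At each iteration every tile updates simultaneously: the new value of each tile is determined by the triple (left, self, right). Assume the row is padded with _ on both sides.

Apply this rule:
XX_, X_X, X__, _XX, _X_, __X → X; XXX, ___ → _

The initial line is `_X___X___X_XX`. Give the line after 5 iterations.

XXX_XXX_XXXXX
X_XXX_XXX___X
XXX_XXX_XX_XX
X_XXX_XXXXXXX
XXX_XXX_____X

XXX_XXX_____X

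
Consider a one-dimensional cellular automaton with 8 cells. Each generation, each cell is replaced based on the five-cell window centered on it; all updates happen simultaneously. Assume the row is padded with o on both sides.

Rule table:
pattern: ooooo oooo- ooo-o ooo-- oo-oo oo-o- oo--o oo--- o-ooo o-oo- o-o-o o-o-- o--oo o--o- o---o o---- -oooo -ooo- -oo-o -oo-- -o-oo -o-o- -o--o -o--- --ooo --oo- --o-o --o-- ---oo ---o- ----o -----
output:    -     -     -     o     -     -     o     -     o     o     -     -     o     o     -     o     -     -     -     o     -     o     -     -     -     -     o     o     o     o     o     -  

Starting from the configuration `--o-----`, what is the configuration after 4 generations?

ooo-o-oo
------o-
-o--ooo-
---o----

---o----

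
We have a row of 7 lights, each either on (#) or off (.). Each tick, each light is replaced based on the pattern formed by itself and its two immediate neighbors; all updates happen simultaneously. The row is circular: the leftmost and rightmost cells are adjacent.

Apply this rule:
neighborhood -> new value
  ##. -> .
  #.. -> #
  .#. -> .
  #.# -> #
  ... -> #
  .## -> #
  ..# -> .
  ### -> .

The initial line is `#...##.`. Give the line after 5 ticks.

#.#.##.

tick 1: .##.#.#
tick 2: ##.#.#.
tick 3: #.#.#.#
tick 4: .#.#.##
tick 5: #.#.##.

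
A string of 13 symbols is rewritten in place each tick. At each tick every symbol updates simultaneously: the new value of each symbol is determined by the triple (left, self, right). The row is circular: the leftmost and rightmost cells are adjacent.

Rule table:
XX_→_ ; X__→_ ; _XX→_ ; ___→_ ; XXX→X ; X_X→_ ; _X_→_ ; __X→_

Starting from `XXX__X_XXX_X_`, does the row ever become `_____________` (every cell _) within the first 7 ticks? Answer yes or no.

_X______X____
_____________
all cells are _ at tick 2

yes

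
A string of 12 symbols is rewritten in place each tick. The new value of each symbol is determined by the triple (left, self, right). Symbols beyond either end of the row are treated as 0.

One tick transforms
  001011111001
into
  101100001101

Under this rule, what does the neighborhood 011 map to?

0

At position 4 the neighborhood is 011; the next row has 0 there.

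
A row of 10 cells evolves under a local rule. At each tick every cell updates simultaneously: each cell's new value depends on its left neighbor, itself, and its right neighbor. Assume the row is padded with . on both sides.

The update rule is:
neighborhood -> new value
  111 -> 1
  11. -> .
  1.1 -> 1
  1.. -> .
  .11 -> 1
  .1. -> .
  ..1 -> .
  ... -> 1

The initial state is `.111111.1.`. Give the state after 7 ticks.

.11111.1..
.1111.1..1
.111.1....
.11.1..111
.1.1...11.
..1..1.1..
1.....1..1

1.....1..1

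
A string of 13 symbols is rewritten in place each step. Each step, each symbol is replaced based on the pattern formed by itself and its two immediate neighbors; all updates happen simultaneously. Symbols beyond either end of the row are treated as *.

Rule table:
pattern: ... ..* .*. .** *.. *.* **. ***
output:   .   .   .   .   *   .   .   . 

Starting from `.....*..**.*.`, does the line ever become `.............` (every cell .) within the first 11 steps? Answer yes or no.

*.....*......
.*.....*.....
..*.....*....
*..*.....*...
.*..*.....*..
..*..*.....*.
*..*..*......
.*..*..*.....
..*..*..*....
*..*..*..*...
.*..*..*..*..
step 11 is .*..*..*..*.., still not uniform .

no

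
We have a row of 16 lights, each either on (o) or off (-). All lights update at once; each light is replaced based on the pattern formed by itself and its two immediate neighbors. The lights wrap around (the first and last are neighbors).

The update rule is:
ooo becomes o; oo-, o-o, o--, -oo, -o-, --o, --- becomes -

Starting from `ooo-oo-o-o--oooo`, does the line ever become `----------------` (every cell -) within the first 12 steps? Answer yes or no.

yes

step 1: oo-----------ooo
step 2: o-------------oo
step 3: ---------------o
step 4: ----------------
all cells are - at step 4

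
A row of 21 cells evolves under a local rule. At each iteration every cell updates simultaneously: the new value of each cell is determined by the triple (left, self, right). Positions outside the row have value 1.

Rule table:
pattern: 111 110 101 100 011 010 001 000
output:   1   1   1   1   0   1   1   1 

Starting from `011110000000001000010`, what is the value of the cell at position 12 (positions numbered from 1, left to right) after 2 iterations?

1

101111111111111111111
110111111111111111111
position 12 holds 1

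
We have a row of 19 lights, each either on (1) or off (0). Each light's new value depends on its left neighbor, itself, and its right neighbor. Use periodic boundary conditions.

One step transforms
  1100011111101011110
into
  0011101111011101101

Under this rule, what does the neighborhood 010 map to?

At position 12 the neighborhood is 010; the next row has 1 there.

1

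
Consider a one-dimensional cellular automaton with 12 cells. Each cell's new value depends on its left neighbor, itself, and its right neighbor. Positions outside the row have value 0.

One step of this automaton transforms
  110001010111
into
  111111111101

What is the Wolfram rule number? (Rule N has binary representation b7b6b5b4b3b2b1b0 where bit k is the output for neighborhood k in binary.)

position 10: 111 → 0  (bit 7 = 0)
position 1: 110 → 1  (bit 6 = 1)
position 6: 101 → 1  (bit 5 = 1)
position 2: 100 → 1  (bit 4 = 1)
position 0: 011 → 1  (bit 3 = 1)
position 5: 010 → 1  (bit 2 = 1)
position 4: 001 → 1  (bit 1 = 1)
position 3: 000 → 1  (bit 0 = 1)
bits b7..b0 = 01111111 = 127

127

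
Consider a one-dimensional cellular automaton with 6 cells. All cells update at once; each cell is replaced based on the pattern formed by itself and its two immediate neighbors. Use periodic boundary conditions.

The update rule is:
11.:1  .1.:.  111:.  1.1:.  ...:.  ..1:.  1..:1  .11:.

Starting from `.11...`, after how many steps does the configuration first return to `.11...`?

..11..
...11.
....11
1....1
11....
.11...

6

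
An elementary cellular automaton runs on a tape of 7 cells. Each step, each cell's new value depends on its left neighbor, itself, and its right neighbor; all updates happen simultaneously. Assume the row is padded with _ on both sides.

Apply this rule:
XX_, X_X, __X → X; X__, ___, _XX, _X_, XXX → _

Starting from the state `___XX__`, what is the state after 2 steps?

__X_X__
_X_X___

_X_X___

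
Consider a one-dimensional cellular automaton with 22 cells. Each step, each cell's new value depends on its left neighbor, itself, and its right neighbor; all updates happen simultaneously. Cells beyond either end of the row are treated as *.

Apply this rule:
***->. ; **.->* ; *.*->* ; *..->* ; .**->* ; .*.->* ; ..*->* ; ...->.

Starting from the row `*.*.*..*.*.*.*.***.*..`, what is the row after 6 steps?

step 1: ****************.*****
step 2: ...............***....
step 3: *.............**.**..*
step 4: **...........*********
step 5: .**.........**........
step 6: ****.......****......*

****.......****......*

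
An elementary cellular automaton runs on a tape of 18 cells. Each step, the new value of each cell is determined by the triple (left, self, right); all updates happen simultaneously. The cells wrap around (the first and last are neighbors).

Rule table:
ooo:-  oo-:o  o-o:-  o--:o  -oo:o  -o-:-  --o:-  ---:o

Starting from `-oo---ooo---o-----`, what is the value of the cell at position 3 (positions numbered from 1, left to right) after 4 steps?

-oooo-o-ooo--ooooo
-o--o---o-oo-o---o
--o--oo---oo--oo--
o--o-oooo-ooo-oooo
position 3 holds -

-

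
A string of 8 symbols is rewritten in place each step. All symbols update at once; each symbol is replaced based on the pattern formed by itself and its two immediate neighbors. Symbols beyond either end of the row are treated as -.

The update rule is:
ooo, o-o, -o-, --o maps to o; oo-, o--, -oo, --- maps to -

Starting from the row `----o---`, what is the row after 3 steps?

step 1: ---oo---
step 2: --o-----
step 3: -oo-----

-oo-----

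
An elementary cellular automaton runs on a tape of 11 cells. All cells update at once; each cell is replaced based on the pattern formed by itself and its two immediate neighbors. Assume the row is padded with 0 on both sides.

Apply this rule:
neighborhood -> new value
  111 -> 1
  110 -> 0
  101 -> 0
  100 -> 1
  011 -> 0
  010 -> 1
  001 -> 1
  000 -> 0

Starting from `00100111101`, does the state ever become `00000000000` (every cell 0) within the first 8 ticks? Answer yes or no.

no

tick 1: 01111011001
tick 2: 10110000111
tick 3: 10001001010
tick 4: 11011111011
tick 5: 00001110000
tick 6: 00010101000
tick 7: 00110101100
tick 8: 01000100010
tick 8 is 01000100010, still not uniform 0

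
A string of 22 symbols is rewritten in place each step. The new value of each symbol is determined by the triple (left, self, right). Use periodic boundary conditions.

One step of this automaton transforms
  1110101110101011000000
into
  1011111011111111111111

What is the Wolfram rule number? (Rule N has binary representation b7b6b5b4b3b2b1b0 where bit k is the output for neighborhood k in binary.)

position 1: 111 → 0  (bit 7 = 0)
position 2: 110 → 1  (bit 6 = 1)
position 3: 101 → 1  (bit 5 = 1)
position 16: 100 → 1  (bit 4 = 1)
position 0: 011 → 1  (bit 3 = 1)
position 4: 010 → 1  (bit 2 = 1)
position 21: 001 → 1  (bit 1 = 1)
position 17: 000 → 1  (bit 0 = 1)
bits b7..b0 = 01111111 = 127

127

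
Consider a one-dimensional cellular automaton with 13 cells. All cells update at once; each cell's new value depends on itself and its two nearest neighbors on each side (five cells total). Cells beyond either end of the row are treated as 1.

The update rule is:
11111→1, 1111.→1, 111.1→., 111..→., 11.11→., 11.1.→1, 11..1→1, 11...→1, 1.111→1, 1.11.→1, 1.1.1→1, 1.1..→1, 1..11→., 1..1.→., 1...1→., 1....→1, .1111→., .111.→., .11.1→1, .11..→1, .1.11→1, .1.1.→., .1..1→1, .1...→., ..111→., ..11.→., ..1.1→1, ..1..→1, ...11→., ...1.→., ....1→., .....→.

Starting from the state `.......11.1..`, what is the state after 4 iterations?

1...1.11...1.

iteration 1: 11......1111.
iteration 2: 1.11......1..
iteration 3: ..1111....11.
iteration 4: 1...1.11...1.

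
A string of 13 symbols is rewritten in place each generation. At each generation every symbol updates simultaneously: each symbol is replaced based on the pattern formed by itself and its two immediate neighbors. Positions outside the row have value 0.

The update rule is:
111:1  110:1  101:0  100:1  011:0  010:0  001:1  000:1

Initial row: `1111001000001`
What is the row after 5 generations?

0110011111011

0111110111110
1011110011111
0001111101111
1110111100111
0110011111011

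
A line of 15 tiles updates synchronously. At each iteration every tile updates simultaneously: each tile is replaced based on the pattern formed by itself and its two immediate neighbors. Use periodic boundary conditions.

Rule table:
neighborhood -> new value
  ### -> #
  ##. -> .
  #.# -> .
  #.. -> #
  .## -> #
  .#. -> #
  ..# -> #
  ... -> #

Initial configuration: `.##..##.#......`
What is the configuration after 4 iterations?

iteration 1: ##.###..#######
iteration 2: #..##.#########
iteration 3: .###..#########
iteration 4: .##.##########.

.##.##########.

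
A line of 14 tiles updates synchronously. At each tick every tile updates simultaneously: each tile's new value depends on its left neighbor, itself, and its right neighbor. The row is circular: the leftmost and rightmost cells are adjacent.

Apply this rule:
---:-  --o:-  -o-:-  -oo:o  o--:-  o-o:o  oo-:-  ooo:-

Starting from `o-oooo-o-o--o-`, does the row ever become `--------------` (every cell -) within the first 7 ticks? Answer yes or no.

yes

tick 1: -oo---o-o----o
tick 2: oo-----o------
tick 3: o-------------
tick 4: --------------
all cells are - at tick 4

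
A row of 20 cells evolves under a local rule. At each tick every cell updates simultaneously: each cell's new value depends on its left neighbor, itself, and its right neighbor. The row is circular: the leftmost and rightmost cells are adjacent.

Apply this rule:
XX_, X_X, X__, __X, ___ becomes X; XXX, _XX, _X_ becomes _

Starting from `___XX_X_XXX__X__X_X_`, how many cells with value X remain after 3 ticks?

14

XXX_XX_X__XXX_XX_X_X
__XX_XX_XX__XX_XX_X_
XX_XX_XX_XXX_XX_XX_X
count of X: 14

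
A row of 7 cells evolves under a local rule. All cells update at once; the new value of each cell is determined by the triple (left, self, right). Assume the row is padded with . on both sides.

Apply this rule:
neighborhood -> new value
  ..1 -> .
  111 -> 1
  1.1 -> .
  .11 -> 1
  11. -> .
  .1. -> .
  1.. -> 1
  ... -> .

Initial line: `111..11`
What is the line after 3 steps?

11.1.1.
1.....1
.1.....

.1.....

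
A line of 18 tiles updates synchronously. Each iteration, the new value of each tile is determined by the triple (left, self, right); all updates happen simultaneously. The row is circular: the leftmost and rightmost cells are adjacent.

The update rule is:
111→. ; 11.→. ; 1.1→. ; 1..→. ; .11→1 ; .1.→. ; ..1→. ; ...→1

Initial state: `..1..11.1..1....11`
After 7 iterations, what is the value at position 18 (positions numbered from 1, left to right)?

.

.....1.......11.1.
1111...11111.1....
1....1.1.......11.
..11.....11111.1..
1.1..111.1.......1
.....1.....11111.1
.111...111.1......
position 18 holds .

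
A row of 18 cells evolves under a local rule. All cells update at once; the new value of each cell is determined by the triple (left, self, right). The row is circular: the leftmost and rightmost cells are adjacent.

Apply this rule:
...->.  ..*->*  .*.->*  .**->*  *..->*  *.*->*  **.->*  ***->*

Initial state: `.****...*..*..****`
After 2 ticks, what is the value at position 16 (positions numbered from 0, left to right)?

******.***********
******************
position 16 holds *

*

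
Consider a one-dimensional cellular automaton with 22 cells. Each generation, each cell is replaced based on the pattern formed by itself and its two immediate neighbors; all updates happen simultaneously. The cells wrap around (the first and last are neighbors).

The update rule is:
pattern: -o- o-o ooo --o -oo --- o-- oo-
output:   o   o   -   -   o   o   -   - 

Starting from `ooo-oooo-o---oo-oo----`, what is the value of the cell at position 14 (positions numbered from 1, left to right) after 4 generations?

generation 1: o--oo---oo-o-o-oo--oo-
generation 2: o--o--o-o-oooooo---o-o
generation 3: ---o--ooooo------o-ooo
generation 4: -o-o--o-----oooo-ooo--
position 14 holds o

o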